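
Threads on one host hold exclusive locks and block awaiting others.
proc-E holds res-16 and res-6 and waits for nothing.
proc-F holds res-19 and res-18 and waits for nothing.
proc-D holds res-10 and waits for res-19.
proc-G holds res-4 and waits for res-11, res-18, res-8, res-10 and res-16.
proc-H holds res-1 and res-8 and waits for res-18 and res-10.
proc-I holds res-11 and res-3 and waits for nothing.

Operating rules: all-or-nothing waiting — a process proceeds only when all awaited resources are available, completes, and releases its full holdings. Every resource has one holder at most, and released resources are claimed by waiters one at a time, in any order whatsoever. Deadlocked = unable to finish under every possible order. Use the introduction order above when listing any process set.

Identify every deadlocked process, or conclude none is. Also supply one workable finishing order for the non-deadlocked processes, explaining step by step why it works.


Nothing here is deadlocked.
Key observation: there is no circular wait here — follow any chain and it reaches a process that is free to run now.
A valid finishing order for the others: proc-F, proc-E, proc-D, proc-I, proc-H, proc-G.
Verifying each step:
  proc-F waits on nothing -> runs at once and releases res-19 and res-18
  proc-E waits on nothing -> runs at once and releases res-16 and res-6
  proc-D waits on res-19 — all released -> runs and releases res-10
  proc-I waits on nothing -> runs at once and releases res-11 and res-3
  proc-H waits on res-18 and res-10 — all released -> runs and releases res-1 and res-8
  proc-G waits on res-11, res-18, res-8, res-10 and res-16 — all released -> runs and releases res-4


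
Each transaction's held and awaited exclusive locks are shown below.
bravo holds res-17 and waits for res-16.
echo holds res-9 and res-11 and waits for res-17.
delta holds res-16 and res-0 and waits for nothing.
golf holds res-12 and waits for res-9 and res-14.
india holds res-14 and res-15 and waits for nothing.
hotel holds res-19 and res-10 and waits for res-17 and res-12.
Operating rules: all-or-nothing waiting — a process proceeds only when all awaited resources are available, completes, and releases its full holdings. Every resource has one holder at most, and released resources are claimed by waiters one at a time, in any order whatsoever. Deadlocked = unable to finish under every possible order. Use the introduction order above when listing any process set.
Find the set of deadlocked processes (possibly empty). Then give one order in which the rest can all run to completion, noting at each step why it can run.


Nothing here is deadlocked.
Key observation: the wait relation is loop-free; peeling off processes with no waits unwinds the whole state.
One completion order for the rest: delta, bravo, india, echo, golf, hotel.
Check, step by step:
  run delta (it waits on nothing); releases res-16 and res-0
  run bravo (all its waits — res-16 — are resolved); releases res-17
  run india (it waits on nothing); releases res-14 and res-15
  run echo (all its waits — res-17 — are resolved); releases res-9 and res-11
  run golf (all its waits — res-9 and res-14 — are resolved); releases res-12
  run hotel (all its waits — res-17 and res-12 — are resolved); releases res-19 and res-10


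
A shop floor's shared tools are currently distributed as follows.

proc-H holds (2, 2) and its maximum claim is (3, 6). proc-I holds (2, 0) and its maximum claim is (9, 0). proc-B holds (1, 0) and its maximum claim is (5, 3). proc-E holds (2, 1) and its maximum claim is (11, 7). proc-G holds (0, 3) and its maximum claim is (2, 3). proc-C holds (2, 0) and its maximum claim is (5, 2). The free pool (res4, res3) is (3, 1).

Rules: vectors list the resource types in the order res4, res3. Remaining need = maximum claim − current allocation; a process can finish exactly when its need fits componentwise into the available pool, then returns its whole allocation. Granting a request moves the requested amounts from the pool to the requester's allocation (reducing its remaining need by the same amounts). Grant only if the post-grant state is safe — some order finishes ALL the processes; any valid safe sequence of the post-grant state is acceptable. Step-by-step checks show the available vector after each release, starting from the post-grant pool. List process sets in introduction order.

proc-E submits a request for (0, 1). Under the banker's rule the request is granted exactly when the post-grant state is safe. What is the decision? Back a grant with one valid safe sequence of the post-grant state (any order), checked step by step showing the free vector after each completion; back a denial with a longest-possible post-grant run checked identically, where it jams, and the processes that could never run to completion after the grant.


DENY — the pretend-granted state is unsafe.
Key observation: after proc-G, proc-C, proc-B the pool peaks at (6, 3), and each blocked process is short somewhere: proc-H on res3; proc-I on res4; proc-E on res4, res3.
After a pretend grant, a maximal execution: proc-G, proc-C, proc-B — then nothing else fits. Step-by-step check:
  pool = (3, 0)
  proc-G needs (2, 0) <= (3, 0) -> finishes; pool += (0, 3) = (3, 3)
  proc-C needs (3, 2) <= (3, 3) -> finishes; pool += (2, 0) = (5, 3)
  proc-B needs (4, 3) <= (5, 3) -> finishes; pool += (1, 0) = (6, 3)
  proc-H still needs (1, 4) but only (6, 3) is free — short on res3
  proc-I still needs (7, 0) but only (6, 3) is free — short on res4
  proc-E still needs (9, 5) but only (6, 3) is free — short on res4 and res3
Post-grant, the permanently blocked set is proc-H, proc-I and proc-E.


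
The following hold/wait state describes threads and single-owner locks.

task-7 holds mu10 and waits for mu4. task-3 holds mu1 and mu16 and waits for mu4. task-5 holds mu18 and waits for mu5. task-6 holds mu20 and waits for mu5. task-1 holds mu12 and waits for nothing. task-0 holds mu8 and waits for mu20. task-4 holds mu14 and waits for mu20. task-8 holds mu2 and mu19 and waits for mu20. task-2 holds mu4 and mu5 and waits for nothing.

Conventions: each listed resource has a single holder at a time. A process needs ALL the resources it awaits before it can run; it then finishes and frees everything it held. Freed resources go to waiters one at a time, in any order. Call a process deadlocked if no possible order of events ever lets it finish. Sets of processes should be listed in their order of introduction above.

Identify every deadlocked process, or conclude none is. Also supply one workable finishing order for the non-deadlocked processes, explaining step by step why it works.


Nothing here is deadlocked.
Key observation: although several processes wait, no cycle exists — each chain bottoms out at a free runner.
One completion order for the rest: task-2, task-5, task-1, task-7, task-6, task-4, task-8, task-3, task-0.
Check, step by step:
  run task-2 (it waits on nothing); releases mu4 and mu5
  task-5 waits on mu5 — all released -> runs and releases mu18
  run task-1 (it waits on nothing); releases mu12
  task-7 waits on mu4 — all released -> runs and releases mu10
  task-6 waits on mu5 — all released -> runs and releases mu20
  task-4 waits on mu20 — all released -> runs and releases mu14
  task-8 waits on mu20 — all released -> runs and releases mu2 and mu19
  task-3 waits on mu4 — all released -> runs and releases mu1 and mu16
  task-0 waits on mu20 — all released -> runs and releases mu8


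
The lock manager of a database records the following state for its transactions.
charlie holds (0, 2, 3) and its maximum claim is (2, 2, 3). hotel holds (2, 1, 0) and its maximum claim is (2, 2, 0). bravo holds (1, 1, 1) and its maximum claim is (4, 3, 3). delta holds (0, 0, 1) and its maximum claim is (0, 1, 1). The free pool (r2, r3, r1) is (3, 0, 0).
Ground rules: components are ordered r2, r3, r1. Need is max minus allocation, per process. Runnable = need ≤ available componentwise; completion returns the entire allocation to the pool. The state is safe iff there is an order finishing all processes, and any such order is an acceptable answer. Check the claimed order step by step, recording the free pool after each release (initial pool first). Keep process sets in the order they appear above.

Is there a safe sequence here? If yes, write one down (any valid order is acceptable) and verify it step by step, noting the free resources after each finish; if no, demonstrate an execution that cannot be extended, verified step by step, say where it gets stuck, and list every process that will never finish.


SAFE. One safe sequence: charlie, delta, bravo, hotel.
Key observation: bravo marks the first exact bind of the order: its need (3, 2, 2) fits the free (3, 2, 4) with zero slack on a requested resource.
Walking it through:
  pool = (3, 0, 0)
  charlie needs (2, 0, 0) <= (3, 0, 0) -> finishes; pool += (0, 2, 3) = (3, 2, 3)
  delta needs (0, 1, 0) <= (3, 2, 3) -> finishes; pool += (0, 0, 1) = (3, 2, 4)
  bravo needs (3, 2, 2) <= (3, 2, 4) -> finishes; pool += (1, 1, 1) = (4, 3, 5)
  hotel needs (0, 1, 0) <= (4, 3, 5) -> finishes; pool += (2, 1, 0) = (6, 4, 5)


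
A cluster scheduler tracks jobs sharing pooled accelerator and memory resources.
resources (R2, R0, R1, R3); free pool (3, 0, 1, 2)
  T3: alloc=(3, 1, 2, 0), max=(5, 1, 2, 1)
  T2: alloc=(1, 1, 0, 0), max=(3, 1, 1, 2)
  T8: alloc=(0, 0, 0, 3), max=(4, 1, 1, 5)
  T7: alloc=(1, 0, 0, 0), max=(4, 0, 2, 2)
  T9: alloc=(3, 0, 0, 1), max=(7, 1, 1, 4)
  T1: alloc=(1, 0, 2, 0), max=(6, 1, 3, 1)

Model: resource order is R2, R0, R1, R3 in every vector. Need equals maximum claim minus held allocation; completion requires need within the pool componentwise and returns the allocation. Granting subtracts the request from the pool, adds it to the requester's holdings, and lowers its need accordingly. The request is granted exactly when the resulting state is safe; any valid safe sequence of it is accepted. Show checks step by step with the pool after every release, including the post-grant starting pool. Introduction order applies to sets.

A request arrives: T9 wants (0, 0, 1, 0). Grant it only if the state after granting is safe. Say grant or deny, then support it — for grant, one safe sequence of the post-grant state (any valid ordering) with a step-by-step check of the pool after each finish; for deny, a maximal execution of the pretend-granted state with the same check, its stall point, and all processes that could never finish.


GRANT: granting preserves safety; a valid post-grant sequence is T3, T7, T8, T1, T2, T9.
Key observation: after the grant the pool drops to (3, 0, 0, 2), which still lets T3 finish first and unwind the rest.
Check on the post-grant state, step by step:
  pool = (3, 0, 0, 2)
  T3: need (2, 0, 0, 1) fits (3, 0, 0, 2); releases (3, 1, 2, 0), pool now (6, 1, 2, 2)
  T7: need (3, 0, 2, 2) fits (6, 1, 2, 2); releases (1, 0, 0, 0), pool now (7, 1, 2, 2)
  T8: need (4, 1, 1, 2) fits (7, 1, 2, 2); releases (0, 0, 0, 3), pool now (7, 1, 2, 5)
  T1: need (5, 1, 1, 1) fits (7, 1, 2, 5); releases (1, 0, 2, 0), pool now (8, 1, 4, 5)
  T2: need (2, 0, 1, 2) fits (8, 1, 4, 5); releases (1, 1, 0, 0), pool now (9, 2, 4, 5)
  T9: need (4, 1, 0, 3) fits (9, 2, 4, 5); releases (3, 0, 1, 1), pool now (12, 2, 5, 6)


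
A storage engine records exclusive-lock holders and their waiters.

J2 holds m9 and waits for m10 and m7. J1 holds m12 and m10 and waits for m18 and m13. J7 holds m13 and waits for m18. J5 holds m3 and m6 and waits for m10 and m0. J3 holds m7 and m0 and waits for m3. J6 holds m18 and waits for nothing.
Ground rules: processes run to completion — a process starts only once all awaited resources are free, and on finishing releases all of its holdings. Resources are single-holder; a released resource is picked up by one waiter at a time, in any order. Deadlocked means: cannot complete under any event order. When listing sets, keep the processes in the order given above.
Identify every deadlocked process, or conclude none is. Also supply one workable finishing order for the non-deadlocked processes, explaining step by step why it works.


Deadlocked: J2, J5 and J3.
Key observation: along J3 -> J5 -> J3, each member waits on what the next one holds — a deadlock; J2 waits into the deadlock from upstream.
A valid finishing order for the others: J6, J7, J1.
Walking it through:
  J6: no waits; runs immediately, freeing m18
  J7: everything it awaited (m18) is free; runs, freeing m13
  J1: everything it awaited (m18 and m13) is free; runs, freeing m12 and m10


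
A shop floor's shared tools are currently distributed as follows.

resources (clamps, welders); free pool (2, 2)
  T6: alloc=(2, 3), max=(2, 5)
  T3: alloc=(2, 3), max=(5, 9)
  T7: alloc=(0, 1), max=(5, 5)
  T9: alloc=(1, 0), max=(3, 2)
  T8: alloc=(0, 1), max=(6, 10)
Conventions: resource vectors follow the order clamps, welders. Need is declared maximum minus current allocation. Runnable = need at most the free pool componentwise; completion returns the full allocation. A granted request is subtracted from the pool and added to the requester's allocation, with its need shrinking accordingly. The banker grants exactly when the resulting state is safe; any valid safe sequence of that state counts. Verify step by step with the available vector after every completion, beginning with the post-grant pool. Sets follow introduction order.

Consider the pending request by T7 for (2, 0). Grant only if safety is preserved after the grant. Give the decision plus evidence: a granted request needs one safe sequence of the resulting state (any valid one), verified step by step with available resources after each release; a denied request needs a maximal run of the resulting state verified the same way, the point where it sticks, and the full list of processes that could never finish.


GRANT. The post-grant state is safe; one safe sequence: T6, T9, T7, T3, T8.
Key observation: granting shrinks the pool to (0, 2), yet T6 still fits and the chain goes through.
Check on the post-grant state, step by step:
  pool = (0, 2)
  T6 needs (0, 2) <= (0, 2) -> finishes; pool += (2, 3) = (2, 5)
  T9 needs (2, 2) <= (2, 5) -> finishes; pool += (1, 0) = (3, 5)
  T7 needs (3, 4) <= (3, 5) -> finishes; pool += (2, 1) = (5, 6)
  T3 needs (3, 6) <= (5, 6) -> finishes; pool += (2, 3) = (7, 9)
  T8 needs (6, 9) <= (7, 9) -> finishes; pool += (0, 1) = (7, 10)


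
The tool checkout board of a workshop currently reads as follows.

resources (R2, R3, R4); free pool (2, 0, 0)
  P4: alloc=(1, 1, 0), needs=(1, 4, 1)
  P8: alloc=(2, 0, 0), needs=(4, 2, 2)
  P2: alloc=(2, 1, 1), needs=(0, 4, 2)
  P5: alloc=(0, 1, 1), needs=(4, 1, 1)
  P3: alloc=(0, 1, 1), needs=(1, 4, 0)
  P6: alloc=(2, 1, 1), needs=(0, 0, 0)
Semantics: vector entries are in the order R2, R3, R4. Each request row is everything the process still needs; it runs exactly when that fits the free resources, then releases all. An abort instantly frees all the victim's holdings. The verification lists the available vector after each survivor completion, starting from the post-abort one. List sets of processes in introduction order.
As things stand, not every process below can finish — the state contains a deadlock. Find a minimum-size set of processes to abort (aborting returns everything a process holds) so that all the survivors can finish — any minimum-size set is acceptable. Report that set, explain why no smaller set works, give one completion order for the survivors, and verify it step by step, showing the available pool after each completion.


Abort P4 and P3.
Key observation: the deadlocked P2 becomes finishable only because P4 and P3 released (1, 2, 1); it completes at step 4 below.
Why nothing smaller works — every single abort fails: P4 alone leaves P2 blocked (short on R3); P8 alone leaves P4 blocked (short on R3); P2 alone leaves P4 blocked (short on R3); P5 alone leaves P4 blocked (short on R3); P3 alone leaves P4 blocked (short on R3); P6 alone leaves P4 blocked (short on R3).
The survivors complete as P6, P8, P5, P2. Check, step by step (starting from the post-abort pool):
  pool = (3, 2, 1)
  P6: need (0, 0, 0) fits (3, 2, 1); releases (2, 1, 1), pool now (5, 3, 2)
  P8: need (4, 2, 2) fits (5, 3, 2); releases (2, 0, 0), pool now (7, 3, 2)
  P5: need (4, 1, 1) fits (7, 3, 2); releases (0, 1, 1), pool now (7, 4, 3)
  P2: need (0, 4, 2) fits (7, 4, 3); releases (2, 1, 1), pool now (9, 5, 4)


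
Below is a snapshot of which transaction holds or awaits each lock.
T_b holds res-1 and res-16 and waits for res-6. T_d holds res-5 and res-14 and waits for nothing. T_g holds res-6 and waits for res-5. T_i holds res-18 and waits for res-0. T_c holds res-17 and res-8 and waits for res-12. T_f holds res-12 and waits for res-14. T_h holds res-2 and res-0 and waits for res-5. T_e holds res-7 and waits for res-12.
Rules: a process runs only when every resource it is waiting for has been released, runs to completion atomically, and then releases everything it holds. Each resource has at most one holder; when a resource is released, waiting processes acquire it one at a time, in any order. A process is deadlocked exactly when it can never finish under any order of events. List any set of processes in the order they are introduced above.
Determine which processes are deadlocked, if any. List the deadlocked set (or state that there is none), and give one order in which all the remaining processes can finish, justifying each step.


The deadlocked set is empty.
Key observation: the wait graph is acyclic; completion cascades from the unblocked processes through everyone else.
The rest can finish in the order T_d, T_h, T_f, T_e, T_c, T_i, T_g, T_b.
Walking it through:
  run T_d (it waits on nothing); releases res-5 and res-14
  T_h: everything it awaited (res-5) is free; runs, freeing res-2 and res-0
  T_f: everything it awaited (res-14) is free; runs, freeing res-12
  T_e: everything it awaited (res-12) is free; runs, freeing res-7
  T_c: everything it awaited (res-12) is free; runs, freeing res-17 and res-8
  T_i: everything it awaited (res-0) is free; runs, freeing res-18
  T_g: everything it awaited (res-5) is free; runs, freeing res-6
  T_b: everything it awaited (res-6) is free; runs, freeing res-1 and res-16


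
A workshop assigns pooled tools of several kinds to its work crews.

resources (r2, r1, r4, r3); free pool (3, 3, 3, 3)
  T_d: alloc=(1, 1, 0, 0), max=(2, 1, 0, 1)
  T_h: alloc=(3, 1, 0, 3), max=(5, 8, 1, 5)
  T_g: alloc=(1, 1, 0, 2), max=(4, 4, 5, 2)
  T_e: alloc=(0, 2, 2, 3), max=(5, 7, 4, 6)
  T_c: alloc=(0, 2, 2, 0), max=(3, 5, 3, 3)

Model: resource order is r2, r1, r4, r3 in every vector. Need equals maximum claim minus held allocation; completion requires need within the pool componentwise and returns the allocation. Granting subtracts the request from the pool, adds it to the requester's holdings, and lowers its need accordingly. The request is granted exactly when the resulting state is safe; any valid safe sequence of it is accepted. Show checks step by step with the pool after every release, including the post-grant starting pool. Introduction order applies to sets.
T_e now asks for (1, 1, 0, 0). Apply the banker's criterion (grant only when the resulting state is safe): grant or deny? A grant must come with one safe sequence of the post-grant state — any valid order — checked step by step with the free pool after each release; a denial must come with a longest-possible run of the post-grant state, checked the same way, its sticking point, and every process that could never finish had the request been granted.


GRANT — the state after the grant stays safe, e.g. via T_d, T_c, T_g, T_e, T_h.
Key observation: even at the reduced pool (2, 2, 3, 3), T_d fits immediately, so safety survives the grant.
Step-by-step check of the post-grant state:
  pool = (2, 2, 3, 3)
  T_d: need (1, 0, 0, 1) fits (2, 2, 3, 3); releases (1, 1, 0, 0), pool now (3, 3, 3, 3)
  T_c: need (3, 3, 1, 3) fits (3, 3, 3, 3); releases (0, 2, 2, 0), pool now (3, 5, 5, 3)
  T_g: need (3, 3, 5, 0) fits (3, 5, 5, 3); releases (1, 1, 0, 2), pool now (4, 6, 5, 5)
  T_e: need (4, 4, 2, 3) fits (4, 6, 5, 5); releases (1, 3, 2, 3), pool now (5, 9, 7, 8)
  T_h: need (2, 7, 1, 2) fits (5, 9, 7, 8); releases (3, 1, 0, 3), pool now (8, 10, 7, 11)


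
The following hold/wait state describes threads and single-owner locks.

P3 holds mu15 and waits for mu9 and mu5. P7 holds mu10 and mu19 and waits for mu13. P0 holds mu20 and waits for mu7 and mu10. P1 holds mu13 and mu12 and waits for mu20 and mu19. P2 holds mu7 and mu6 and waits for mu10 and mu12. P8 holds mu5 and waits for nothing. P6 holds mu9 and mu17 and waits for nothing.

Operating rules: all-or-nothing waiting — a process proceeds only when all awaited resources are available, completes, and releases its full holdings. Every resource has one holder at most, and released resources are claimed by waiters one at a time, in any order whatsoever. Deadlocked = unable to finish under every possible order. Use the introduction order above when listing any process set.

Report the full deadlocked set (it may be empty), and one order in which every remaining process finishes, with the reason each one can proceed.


The deadlocked set is P7, P0, P1 and P2.
Key observation: nobody on the ring P7 -> P1 -> P7 can start until another member finishes, which never happens; P0 and P2 are caught in further circular waits.
The rest can finish in the order P8, P6, P3.
Check, step by step:
  run P8 (it waits on nothing); releases mu5
  run P6 (it waits on nothing); releases mu9 and mu17
  P3: everything it awaited (mu9 and mu5) is free; runs, freeing mu15


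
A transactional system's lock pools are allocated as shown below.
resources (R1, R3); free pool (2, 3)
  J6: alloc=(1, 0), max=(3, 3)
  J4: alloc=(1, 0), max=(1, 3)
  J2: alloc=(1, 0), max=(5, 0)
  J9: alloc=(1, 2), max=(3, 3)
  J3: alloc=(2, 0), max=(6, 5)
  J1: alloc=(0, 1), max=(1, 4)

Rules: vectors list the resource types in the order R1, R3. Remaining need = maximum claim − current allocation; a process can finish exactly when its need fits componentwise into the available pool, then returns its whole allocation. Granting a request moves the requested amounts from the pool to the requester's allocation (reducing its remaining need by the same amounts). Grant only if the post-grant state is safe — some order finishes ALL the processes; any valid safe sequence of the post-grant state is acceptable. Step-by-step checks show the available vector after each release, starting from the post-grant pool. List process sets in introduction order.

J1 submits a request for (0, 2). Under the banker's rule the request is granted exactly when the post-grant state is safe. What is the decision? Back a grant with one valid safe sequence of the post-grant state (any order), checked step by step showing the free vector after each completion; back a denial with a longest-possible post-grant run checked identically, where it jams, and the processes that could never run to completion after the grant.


GRANT — the state after the grant stays safe, e.g. via J1, J6, J9, J4, J2, J3.
Key observation: (2, 1) free after granting still covers J1 first, and each release covers the next.
Step-by-step check of the post-grant state:
  pool = (2, 1)
  J1: need (1, 1) fits (2, 1); releases (0, 3), pool now (2, 4)
  J6: need (2, 3) fits (2, 4); releases (1, 0), pool now (3, 4)
  J9: need (2, 1) fits (3, 4); releases (1, 2), pool now (4, 6)
  J4: need (0, 3) fits (4, 6); releases (1, 0), pool now (5, 6)
  J2: need (4, 0) fits (5, 6); releases (1, 0), pool now (6, 6)
  J3: need (4, 5) fits (6, 6); releases (2, 0), pool now (8, 6)


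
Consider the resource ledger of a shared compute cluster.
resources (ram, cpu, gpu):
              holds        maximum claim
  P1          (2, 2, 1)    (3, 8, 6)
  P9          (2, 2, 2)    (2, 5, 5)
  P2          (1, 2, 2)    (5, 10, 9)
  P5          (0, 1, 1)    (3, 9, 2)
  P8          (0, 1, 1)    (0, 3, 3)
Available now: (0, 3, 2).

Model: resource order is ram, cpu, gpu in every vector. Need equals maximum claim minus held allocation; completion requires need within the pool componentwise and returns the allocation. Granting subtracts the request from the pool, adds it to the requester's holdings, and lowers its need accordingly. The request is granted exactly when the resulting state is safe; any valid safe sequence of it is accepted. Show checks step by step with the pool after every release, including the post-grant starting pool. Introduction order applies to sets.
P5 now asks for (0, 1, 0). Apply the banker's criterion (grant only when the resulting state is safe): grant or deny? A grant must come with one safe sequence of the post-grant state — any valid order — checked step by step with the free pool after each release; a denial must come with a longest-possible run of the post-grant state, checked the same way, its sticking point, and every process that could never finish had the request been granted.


DENY — the pretend-granted state is unsafe.
Key observation: the wall is cpu: completing P8, P9 brings the pool only to (2, 5, 5), and all the rest need more.
After a pretend grant, a maximal execution: P8, P9 — then nothing else fits. Check, step by step:
  pool = (0, 2, 2)
  run P8 (needs (0, 2, 2), free (0, 2, 2)); after release of (0, 1, 1) the pool is (0, 3, 3)
  run P9 (needs (0, 3, 3), free (0, 3, 3)); after release of (2, 2, 2) the pool is (2, 5, 5)
  P1 still needs (1, 6, 5) but only (2, 5, 5) is free — short on cpu
  P2 still needs (4, 8, 7) but only (2, 5, 5) is free — short on ram, cpu and gpu
  P5 still needs (3, 7, 1) but only (2, 5, 5) is free — short on ram and cpu
Post-grant, the permanently blocked set is P1, P2 and P5.


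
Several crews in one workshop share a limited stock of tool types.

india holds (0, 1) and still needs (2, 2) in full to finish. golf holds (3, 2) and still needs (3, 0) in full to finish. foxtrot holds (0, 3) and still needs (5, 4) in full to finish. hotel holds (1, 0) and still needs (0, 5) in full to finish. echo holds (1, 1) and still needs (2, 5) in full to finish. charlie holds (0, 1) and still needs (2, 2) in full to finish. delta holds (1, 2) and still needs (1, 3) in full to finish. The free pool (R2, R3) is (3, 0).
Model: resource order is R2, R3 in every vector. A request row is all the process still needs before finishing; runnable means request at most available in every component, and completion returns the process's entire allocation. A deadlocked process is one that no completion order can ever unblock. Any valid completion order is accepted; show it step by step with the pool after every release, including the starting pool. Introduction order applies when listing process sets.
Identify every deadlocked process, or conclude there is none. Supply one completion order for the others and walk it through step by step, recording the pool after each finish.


The deadlocked set is empty.
Key observation: there is always a runnable process — golf first — so the state unwinds completely.
One completion order for the rest: golf, charlie, delta, india, foxtrot, hotel, echo. Check, step by step:
  pool = (3, 0)
  golf needs (3, 0) <= (3, 0) -> finishes; pool += (3, 2) = (6, 2)
  charlie needs (2, 2) <= (6, 2) -> finishes; pool += (0, 1) = (6, 3)
  delta needs (1, 3) <= (6, 3) -> finishes; pool += (1, 2) = (7, 5)
  india needs (2, 2) <= (7, 5) -> finishes; pool += (0, 1) = (7, 6)
  foxtrot needs (5, 4) <= (7, 6) -> finishes; pool += (0, 3) = (7, 9)
  hotel needs (0, 5) <= (7, 9) -> finishes; pool += (1, 0) = (8, 9)
  echo needs (2, 5) <= (8, 9) -> finishes; pool += (1, 1) = (9, 10)


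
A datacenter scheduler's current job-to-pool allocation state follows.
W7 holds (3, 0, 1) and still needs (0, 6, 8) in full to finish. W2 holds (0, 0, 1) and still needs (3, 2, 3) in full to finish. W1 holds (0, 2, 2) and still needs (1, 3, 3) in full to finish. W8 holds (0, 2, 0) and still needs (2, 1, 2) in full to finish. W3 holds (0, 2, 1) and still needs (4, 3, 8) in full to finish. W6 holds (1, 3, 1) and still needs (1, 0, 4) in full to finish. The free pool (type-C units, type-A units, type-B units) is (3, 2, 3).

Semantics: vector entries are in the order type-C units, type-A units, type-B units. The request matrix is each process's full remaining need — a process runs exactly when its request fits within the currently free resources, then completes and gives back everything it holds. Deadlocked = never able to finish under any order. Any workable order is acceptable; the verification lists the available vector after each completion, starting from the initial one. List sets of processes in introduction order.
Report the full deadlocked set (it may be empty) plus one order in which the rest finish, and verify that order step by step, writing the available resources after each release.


Deadlocked: W7 and W3.
Key observation: once W8, W2, W6, W1 finish, the pool peaks at (4, 9, 7) — and every remaining process still needs more type-B units than that.
One completion order for the rest: W8, W2, W6, W1. Check, step by step:
  pool = (3, 2, 3)
  run W8 (needs (2, 1, 2), free (3, 2, 3)); after release of (0, 2, 0) the pool is (3, 4, 3)
  run W2 (needs (3, 2, 3), free (3, 4, 3)); after release of (0, 0, 1) the pool is (3, 4, 4)
  run W6 (needs (1, 0, 4), free (3, 4, 4)); after release of (1, 3, 1) the pool is (4, 7, 5)
  run W1 (needs (1, 3, 3), free (4, 7, 5)); after release of (0, 2, 2) the pool is (4, 9, 7)
The stuck group stays short no matter what:
  W7 still needs (0, 6, 8) but only (4, 9, 7) is free — short on type-B units
  W3 still needs (4, 3, 8) but only (4, 9, 7) is free — short on type-B units


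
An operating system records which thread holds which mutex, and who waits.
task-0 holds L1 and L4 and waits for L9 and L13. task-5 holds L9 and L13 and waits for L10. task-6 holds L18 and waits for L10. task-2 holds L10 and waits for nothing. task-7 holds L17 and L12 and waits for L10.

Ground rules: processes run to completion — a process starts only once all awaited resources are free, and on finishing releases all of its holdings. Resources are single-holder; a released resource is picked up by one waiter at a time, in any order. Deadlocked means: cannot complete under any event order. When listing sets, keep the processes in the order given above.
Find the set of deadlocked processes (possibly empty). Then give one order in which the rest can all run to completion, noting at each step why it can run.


No process is deadlocked.
Key observation: no waiting chain loops back on itself — every chain ends at a process that waits on nothing, so everyone eventually runs.
One completion order for the rest: task-2, task-5, task-7, task-6, task-0.
Walking it through:
  task-2 waits on nothing -> runs at once and releases L10
  run task-5 (all its waits — L10 — are resolved); releases L9 and L13
  run task-7 (all its waits — L10 — are resolved); releases L17 and L12
  run task-6 (all its waits — L10 — are resolved); releases L18
  run task-0 (all its waits — L9 and L13 — are resolved); releases L1 and L4


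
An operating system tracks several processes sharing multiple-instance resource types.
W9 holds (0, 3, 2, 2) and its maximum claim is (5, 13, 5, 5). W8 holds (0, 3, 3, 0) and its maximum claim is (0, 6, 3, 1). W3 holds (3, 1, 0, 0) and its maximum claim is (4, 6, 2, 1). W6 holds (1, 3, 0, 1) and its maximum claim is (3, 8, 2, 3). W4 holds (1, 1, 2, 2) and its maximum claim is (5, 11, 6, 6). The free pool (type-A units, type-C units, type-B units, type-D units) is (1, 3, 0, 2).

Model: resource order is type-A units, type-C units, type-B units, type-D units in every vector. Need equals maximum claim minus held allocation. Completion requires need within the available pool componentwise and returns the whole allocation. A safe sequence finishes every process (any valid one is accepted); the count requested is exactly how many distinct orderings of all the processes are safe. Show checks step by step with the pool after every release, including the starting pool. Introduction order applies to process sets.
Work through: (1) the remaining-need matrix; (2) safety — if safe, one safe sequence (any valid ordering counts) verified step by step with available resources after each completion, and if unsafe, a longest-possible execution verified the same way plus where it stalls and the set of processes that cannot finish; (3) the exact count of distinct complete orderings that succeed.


(1) Remaining need (order type-A units, type-C units, type-B units, type-D units):
  W9: (5, 10, 3, 3)
  W8: (0, 3, 0, 1)
  W3: (1, 5, 2, 1)
  W6: (2, 5, 2, 2)
  W4: (4, 10, 4, 4)
(2) SAFE, for example via the order W8, W3, W6, W9, W4.
Key observation: W8 marks the first exact bind of the order: its need (0, 3, 0, 1) fits the free (1, 3, 0, 2) with zero slack on a requested resource.
Step-by-step check:
  pool = (1, 3, 0, 2)
  W8: need (0, 3, 0, 1) fits (1, 3, 0, 2); releases (0, 3, 3, 0), pool now (1, 6, 3, 2)
  W3: need (1, 5, 2, 1) fits (1, 6, 3, 2); releases (3, 1, 0, 0), pool now (4, 7, 3, 2)
  W6: need (2, 5, 2, 2) fits (4, 7, 3, 2); releases (1, 3, 0, 1), pool now (5, 10, 3, 3)
  W9: need (5, 10, 3, 3) fits (5, 10, 3, 3); releases (0, 3, 2, 2), pool now (5, 13, 5, 5)
  W4: need (4, 10, 4, 4) fits (5, 13, 5, 5); releases (1, 1, 2, 2), pool now (6, 14, 7, 7)
(3) Exactly 1 of the possible complete orderings is a safe sequence.


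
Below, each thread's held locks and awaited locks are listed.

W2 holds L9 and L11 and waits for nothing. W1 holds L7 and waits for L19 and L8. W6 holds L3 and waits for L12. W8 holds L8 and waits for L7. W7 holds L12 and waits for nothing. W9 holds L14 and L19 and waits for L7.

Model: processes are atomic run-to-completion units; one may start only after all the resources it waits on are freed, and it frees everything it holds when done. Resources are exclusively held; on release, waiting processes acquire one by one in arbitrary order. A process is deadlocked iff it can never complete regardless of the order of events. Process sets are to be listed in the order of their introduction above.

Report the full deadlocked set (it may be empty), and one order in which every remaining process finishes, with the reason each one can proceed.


Deadlocked set: W1, W8 and W9.
Key observation: the cycle W1 -> W8 -> W1 can never break — each member waits on the next; W9 is caught in further circular waits.
One completion order for the rest: W7, W2, W6.
Walking it through:
  run W7 (it waits on nothing); releases L12
  run W2 (it waits on nothing); releases L9 and L11
  W6: everything it awaited (L12) is free; runs, freeing L3


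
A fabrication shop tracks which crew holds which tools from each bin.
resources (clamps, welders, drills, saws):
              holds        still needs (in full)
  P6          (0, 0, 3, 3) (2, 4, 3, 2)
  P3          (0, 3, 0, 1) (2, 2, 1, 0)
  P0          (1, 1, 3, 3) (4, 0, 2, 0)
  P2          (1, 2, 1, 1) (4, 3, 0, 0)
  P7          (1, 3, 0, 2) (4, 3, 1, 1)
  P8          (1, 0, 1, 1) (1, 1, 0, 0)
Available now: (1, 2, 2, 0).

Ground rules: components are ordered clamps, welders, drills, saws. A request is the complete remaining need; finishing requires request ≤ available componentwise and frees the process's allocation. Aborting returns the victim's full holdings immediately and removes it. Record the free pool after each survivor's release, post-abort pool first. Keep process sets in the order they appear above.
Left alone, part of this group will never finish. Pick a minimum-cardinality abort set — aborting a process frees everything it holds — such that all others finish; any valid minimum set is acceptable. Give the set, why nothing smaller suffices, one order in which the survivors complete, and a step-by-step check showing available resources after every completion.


Abort P2 and P7.
Key observation: P0 had no path to completion before; after the abort of P2 and P7 ((2, 5, 1, 3) returned), step 2 is where it fits.
Why nothing smaller works — every single abort fails: P6 alone leaves P0 blocked (short on clamps); P3 alone leaves P0 blocked (short on clamps); P0 alone leaves P2 blocked (short on clamps); P2 alone leaves P0 blocked (short on clamps); P7 alone leaves P0 blocked (short on clamps); P8 alone leaves P0 blocked (short on clamps).
The survivors complete as P8, P0, P6, P3. Step-by-step check (starting from the post-abort pool):
  pool = (3, 7, 3, 3)
  P8: need (1, 1, 0, 0) fits (3, 7, 3, 3); releases (1, 0, 1, 1), pool now (4, 7, 4, 4)
  P0: need (4, 0, 2, 0) fits (4, 7, 4, 4); releases (1, 1, 3, 3), pool now (5, 8, 7, 7)
  P6: need (2, 4, 3, 2) fits (5, 8, 7, 7); releases (0, 0, 3, 3), pool now (5, 8, 10, 10)
  P3: need (2, 2, 1, 0) fits (5, 8, 10, 10); releases (0, 3, 0, 1), pool now (5, 11, 10, 11)


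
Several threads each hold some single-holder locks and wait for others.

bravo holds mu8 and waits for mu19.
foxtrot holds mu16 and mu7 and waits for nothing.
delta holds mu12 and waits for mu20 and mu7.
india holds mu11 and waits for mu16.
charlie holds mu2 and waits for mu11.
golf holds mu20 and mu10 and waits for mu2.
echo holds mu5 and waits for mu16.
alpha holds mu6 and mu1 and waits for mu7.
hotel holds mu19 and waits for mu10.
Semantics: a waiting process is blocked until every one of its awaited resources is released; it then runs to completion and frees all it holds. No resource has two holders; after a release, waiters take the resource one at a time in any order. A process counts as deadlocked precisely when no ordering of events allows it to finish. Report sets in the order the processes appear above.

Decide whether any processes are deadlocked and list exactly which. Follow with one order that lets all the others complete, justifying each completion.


The deadlocked set is empty.
Key observation: all waits point, directly or indirectly, at processes that can finish, so nothing is permanently blocked.
A valid finishing order for the others: foxtrot, india, charlie, echo, golf, alpha, delta, hotel, bravo.
Walking it through:
  foxtrot: no waits; runs immediately, freeing mu16 and mu7
  run india (all its waits — mu16 — are resolved); releases mu11
  run charlie (all its waits — mu11 — are resolved); releases mu2
  run echo (all its waits — mu16 — are resolved); releases mu5
  run golf (all its waits — mu2 — are resolved); releases mu20 and mu10
  run alpha (all its waits — mu7 — are resolved); releases mu6 and mu1
  run delta (all its waits — mu20 and mu7 — are resolved); releases mu12
  run hotel (all its waits — mu10 — are resolved); releases mu19
  run bravo (all its waits — mu19 — are resolved); releases mu8


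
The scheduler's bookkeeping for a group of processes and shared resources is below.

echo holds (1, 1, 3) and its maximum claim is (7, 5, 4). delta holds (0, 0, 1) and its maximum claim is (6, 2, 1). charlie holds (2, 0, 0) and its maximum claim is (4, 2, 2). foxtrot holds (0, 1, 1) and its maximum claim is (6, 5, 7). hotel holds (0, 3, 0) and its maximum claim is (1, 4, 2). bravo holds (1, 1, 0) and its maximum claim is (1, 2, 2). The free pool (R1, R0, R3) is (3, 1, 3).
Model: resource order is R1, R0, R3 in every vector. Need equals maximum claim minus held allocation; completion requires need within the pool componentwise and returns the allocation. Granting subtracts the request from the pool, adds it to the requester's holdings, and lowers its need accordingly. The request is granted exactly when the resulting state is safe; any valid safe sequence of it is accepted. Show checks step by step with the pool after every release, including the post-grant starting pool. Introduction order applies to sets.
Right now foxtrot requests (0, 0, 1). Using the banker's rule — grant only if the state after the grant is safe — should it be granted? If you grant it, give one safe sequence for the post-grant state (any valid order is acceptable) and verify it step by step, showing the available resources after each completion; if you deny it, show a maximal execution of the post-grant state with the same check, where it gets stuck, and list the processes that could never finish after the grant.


GRANT: granting preserves safety; a valid post-grant sequence is bravo, charlie, delta, hotel, echo, foxtrot.
Key observation: with (3, 1, 2) left after the transfer, bravo can run at once — the state stays safe.
Check on the post-grant state, step by step:
  pool = (3, 1, 2)
  bravo: need (0, 1, 2) fits (3, 1, 2); releases (1, 1, 0), pool now (4, 2, 2)
  charlie: need (2, 2, 2) fits (4, 2, 2); releases (2, 0, 0), pool now (6, 2, 2)
  delta: need (6, 2, 0) fits (6, 2, 2); releases (0, 0, 1), pool now (6, 2, 3)
  hotel: need (1, 1, 2) fits (6, 2, 3); releases (0, 3, 0), pool now (6, 5, 3)
  echo: need (6, 4, 1) fits (6, 5, 3); releases (1, 1, 3), pool now (7, 6, 6)
  foxtrot: need (6, 4, 5) fits (7, 6, 6); releases (0, 1, 2), pool now (7, 7, 8)
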